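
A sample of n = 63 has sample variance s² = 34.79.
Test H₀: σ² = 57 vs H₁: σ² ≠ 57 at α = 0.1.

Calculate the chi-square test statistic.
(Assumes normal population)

Answer: χ² = 37.8418, reject H₀

Derivation:
df = n - 1 = 62
χ² = (n-1)s²/σ₀² = 62×34.79/57 = 37.8418
Critical values: χ²_{0.95,62} = 44.889, χ²_{0.05,62} = 81.381
Rejection region: χ² < 44.889 or χ² > 81.381
Decision: reject H₀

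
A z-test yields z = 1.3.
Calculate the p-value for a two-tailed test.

Answer: p-value ≈ 0.1936

Derivation:
For z = 1.3:
p = 2×P(Z > |1.3|) = 2×(1 - Φ(1.3)) = 0.1936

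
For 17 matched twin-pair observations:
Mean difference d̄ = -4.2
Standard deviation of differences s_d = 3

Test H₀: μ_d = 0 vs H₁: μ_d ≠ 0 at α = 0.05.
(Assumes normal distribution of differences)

df = n - 1 = 16
SE = s_d/√n = 3/√17 = 0.7276
t = d̄/SE = -4.2/0.7276 = -5.7724
Critical value: t_{0.025,16} = ±2.120
p-value < 0.0001
Decision: reject H₀

Answer: t = -5.7724, reject H₀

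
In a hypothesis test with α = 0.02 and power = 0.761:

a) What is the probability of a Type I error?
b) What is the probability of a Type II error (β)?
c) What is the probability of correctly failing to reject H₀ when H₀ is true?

Answer: a) 0.02, b) 0.239, c) 0.98

Derivation:
a) Type I error probability = α = 0.02
b) Power = P(reject H₀ | H₁ true) = 1 - β = 0.761, so Type II error probability = β = 1 - Power = 0.239
c) P(fail to reject H₀ | H₀ true) = 1 - α = 0.98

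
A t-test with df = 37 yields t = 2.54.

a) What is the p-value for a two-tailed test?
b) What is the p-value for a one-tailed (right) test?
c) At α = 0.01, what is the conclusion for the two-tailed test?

Using t-distribution with df = 37:
a) Two-tailed: p = 2×P(T > 2.54) = 0.0154
b) One-tailed: p = P(T > 2.54) = 0.0077
c) 0.0154 ≥ 0.01, fail to reject H₀

Answer: a) 0.0154, b) 0.0077, c) fail to reject H₀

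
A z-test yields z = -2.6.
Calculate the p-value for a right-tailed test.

For z = -2.6:
p = P(Z > -2.6) = 1 - Φ(-2.6) = 0.9953

Answer: p-value ≈ 0.9953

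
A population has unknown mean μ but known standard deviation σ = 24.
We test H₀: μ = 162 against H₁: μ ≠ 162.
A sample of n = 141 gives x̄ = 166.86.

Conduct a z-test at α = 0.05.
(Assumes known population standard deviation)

Answer: z = 2.4045, reject H₀

Derivation:
Standard error: SE = σ/√n = 24/√141 = 2.0212
z-statistic: z = (x̄ - μ₀)/SE = (166.86 - 162)/2.0212 = 2.4045
Critical value: ±1.960
p-value = 0.0162
Decision: reject H₀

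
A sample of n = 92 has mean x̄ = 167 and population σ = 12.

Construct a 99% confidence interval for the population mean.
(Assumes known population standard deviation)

Answer: (163.7772, 170.2228)

Derivation:
Confidence level: 99%, α = 0.01
z_0.005 = 2.576
SE = σ/√n = 12/√92 = 1.2511
Margin of error = 2.576 × 1.2511 = 3.2228
CI: x̄ ± margin = 167 ± 3.2228
CI: (163.7772, 170.2228)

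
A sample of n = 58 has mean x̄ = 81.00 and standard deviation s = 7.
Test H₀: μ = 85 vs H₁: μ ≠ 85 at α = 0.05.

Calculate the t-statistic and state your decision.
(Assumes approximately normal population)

df = n - 1 = 57
SE = s/√n = 7/√58 = 0.9191
t = (x̄ - μ₀)/SE = (81.00 - 85)/0.9191 = -4.3521
Critical value: t_{0.025,57} = ±2.002
p-value ≈ 0.0001
Decision: reject H₀

Answer: t = -4.3521, reject H₀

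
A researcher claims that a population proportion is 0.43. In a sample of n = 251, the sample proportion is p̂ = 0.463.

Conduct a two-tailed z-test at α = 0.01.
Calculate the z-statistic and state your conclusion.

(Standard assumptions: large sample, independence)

H₀: p = 0.43, H₁: p ≠ 0.43
Standard error: SE = √(p₀(1-p₀)/n) = √(0.43×0.57/251) = 0.031249
z-statistic: z = (p̂ - p₀)/SE = (0.463 - 0.43)/0.031249 = 1.0560
Critical value: z_0.005 = ±2.576
p-value = 0.2910
Decision: fail to reject H₀ at α = 0.01

Answer: z = 1.0560, fail to reject H₀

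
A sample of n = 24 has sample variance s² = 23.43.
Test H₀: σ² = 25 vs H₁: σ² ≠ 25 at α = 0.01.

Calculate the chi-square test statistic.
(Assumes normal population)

Answer: χ² = 21.5556, fail to reject H₀

Derivation:
df = n - 1 = 23
χ² = (n-1)s²/σ₀² = 23×23.43/25 = 21.5556
Critical values: χ²_{0.995,23} = 9.260, χ²_{0.005,23} = 44.181
Rejection region: χ² < 9.260 or χ² > 44.181
Decision: fail to reject H₀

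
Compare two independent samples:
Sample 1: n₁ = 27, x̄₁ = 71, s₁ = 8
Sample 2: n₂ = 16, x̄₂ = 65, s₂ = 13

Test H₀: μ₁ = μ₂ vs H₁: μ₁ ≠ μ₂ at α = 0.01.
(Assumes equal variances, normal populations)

Answer: t = 1.8792, fail to reject H₀

Derivation:
Pooled variance: s²_p = [26×8² + 15×13²]/(41) = 102.4146
s_p = 10.1200
SE = s_p×√(1/n₁ + 1/n₂) = 10.1200×√(1/27 + 1/16) = 3.1928
t = (x̄₁ - x̄₂)/SE = (71 - 65)/3.1928 = 1.8792
df = 41, t-critical = ±2.701
Decision: fail to reject H₀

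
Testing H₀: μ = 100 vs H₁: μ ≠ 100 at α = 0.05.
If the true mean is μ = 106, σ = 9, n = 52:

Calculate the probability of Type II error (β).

SE = σ/√n = 9/√52 = 1.2481
Critical values: μ₀ ± z_0.025×SE = 100 ± 1.960×1.2481
Acceptance region: (97.5537, 102.4463)
Under H₁ (μ = 106): z_high = (102.4463 - 106)/1.2481 = -2.8473, z_low = (97.5537 - 106)/1.2481 = -6.7673
β = P(not reject | H₁) = Φ(-2.8473) - Φ(-6.7673) ≈ 0.0022

Answer: β ≈ 0.0022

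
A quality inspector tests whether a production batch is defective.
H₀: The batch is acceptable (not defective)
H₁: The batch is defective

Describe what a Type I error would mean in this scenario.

Type I error: rejecting H₀ when it is actually true (false positive).
Type II error: failing to reject H₀ when H₁ is actually true (false negative).

Answer: Rejecting an acceptable batch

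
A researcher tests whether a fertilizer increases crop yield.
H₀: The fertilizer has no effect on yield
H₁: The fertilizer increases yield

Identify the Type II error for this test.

A Type I error (probability α) occurs when we reject a true H₀.
A Type II error (probability β) occurs when we fail to reject a false H₀.

Answer: Failing to recommend an effective fertilizer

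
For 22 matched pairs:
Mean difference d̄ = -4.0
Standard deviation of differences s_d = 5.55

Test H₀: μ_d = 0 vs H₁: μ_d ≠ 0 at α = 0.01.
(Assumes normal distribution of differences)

Answer: t = -3.3804, reject H₀

Derivation:
df = n - 1 = 21
SE = s_d/√n = 5.55/√22 = 1.1833
t = d̄/SE = -4.0/1.1833 = -3.3804
Critical value: t_{0.005,21} = ±2.831
p-value ≈ 0.0028
Decision: reject H₀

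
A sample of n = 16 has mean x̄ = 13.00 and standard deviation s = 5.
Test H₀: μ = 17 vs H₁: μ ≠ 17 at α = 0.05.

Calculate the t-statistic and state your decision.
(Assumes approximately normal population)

df = n - 1 = 15
SE = s/√n = 5/√16 = 1.2500
t = (x̄ - μ₀)/SE = (13.00 - 17)/1.2500 = -3.2000
Critical value: t_{0.025,15} = ±2.131
p-value ≈ 0.0060
Decision: reject H₀

Answer: t = -3.2000, reject H₀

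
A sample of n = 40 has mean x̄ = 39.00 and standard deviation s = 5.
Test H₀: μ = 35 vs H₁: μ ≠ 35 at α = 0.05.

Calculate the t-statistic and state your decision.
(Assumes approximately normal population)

Answer: t = 5.0594, reject H₀

Derivation:
df = n - 1 = 39
SE = s/√n = 5/√40 = 0.7906
t = (x̄ - μ₀)/SE = (39.00 - 35)/0.7906 = 5.0594
Critical value: t_{0.025,39} = ±2.023
p-value < 0.0001
Decision: reject H₀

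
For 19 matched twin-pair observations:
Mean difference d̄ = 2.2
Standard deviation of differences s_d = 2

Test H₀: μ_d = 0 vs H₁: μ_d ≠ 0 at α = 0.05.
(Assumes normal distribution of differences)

Answer: t = 4.7951, reject H₀

Derivation:
df = n - 1 = 18
SE = s_d/√n = 2/√19 = 0.4588
t = d̄/SE = 2.2/0.4588 = 4.7951
Critical value: t_{0.025,18} = ±2.101
p-value ≈ 0.0001
Decision: reject H₀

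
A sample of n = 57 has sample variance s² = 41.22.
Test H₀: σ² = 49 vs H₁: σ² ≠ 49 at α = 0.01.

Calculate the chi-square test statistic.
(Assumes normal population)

Answer: χ² = 47.1086, fail to reject H₀

Derivation:
df = n - 1 = 56
χ² = (n-1)s²/σ₀² = 56×41.22/49 = 47.1086
Critical values: χ²_{0.995,56} = 32.490, χ²_{0.005,56} = 86.994
Rejection region: χ² < 32.490 or χ² > 86.994
Decision: fail to reject H₀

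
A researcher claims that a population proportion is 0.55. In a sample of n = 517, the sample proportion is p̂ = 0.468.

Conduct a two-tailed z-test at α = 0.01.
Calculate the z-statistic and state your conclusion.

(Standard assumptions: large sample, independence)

H₀: p = 0.55, H₁: p ≠ 0.55
Standard error: SE = √(p₀(1-p₀)/n) = √(0.55×0.45/517) = 0.021880
z-statistic: z = (p̂ - p₀)/SE = (0.468 - 0.55)/0.021880 = -3.7477
Critical value: z_0.005 = ±2.576
p-value = 0.0002
Decision: reject H₀ at α = 0.01

Answer: z = -3.7477, reject H₀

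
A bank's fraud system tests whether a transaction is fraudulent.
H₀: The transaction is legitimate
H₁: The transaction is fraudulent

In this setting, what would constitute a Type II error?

A Type I error (probability α) occurs when we reject a true H₀.
A Type II error (probability β) occurs when we fail to reject a false H₀.

Answer: Allowing a fraudulent transaction to go through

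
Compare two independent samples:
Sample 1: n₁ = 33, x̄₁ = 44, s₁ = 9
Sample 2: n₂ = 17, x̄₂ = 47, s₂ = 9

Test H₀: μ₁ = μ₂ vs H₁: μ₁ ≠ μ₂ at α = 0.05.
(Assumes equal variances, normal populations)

Answer: t = -1.1165, fail to reject H₀

Derivation:
Pooled variance: s²_p = [32×9² + 16×9²]/(48) = 81.0000
s_p = 9.0000
SE = s_p×√(1/n₁ + 1/n₂) = 9.0000×√(1/33 + 1/17) = 2.6869
t = (x̄₁ - x̄₂)/SE = (44 - 47)/2.6869 = -1.1165
df = 48, t-critical = ±2.011
Decision: fail to reject H₀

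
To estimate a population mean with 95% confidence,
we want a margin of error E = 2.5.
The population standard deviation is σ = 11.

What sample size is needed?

z_0.025 = 1.960
n = (z×σ/E)² = (1.960×11/2.5)²
n = 74.3734
Round up: n = 75

Answer: n = 75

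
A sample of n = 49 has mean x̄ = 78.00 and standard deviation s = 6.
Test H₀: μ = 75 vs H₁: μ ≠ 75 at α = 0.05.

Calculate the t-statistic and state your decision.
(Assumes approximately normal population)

df = n - 1 = 48
SE = s/√n = 6/√49 = 0.8571
t = (x̄ - μ₀)/SE = (78.00 - 75)/0.8571 = 3.5002
Critical value: t_{0.025,48} = ±2.011
p-value ≈ 0.0010
Decision: reject H₀

Answer: t = 3.5002, reject H₀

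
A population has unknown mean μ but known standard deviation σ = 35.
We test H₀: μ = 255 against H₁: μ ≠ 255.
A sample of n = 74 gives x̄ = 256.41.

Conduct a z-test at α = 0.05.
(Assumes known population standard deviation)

Standard error: SE = σ/√n = 35/√74 = 4.0687
z-statistic: z = (x̄ - μ₀)/SE = (256.41 - 255)/4.0687 = 0.3465
Critical value: ±1.960
p-value = 0.7290
Decision: fail to reject H₀

Answer: z = 0.3465, fail to reject H₀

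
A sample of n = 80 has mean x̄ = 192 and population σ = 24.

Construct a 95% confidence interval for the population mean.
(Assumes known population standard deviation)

Answer: (186.7407, 197.2593)

Derivation:
Confidence level: 95%, α = 0.05
z_0.025 = 1.960
SE = σ/√n = 24/√80 = 2.6833
Margin of error = 1.960 × 2.6833 = 5.2593
CI: x̄ ± margin = 192 ± 5.2593
CI: (186.7407, 197.2593)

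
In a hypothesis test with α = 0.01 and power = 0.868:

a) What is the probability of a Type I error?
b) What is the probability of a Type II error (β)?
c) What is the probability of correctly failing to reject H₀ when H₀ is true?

a) Type I error probability = α = 0.01
b) Power = P(reject H₀ | H₁ true) = 1 - β = 0.868, so Type II error probability = β = 1 - Power = 0.132
c) P(fail to reject H₀ | H₀ true) = 1 - α = 0.99

Answer: a) 0.01, b) 0.132, c) 0.99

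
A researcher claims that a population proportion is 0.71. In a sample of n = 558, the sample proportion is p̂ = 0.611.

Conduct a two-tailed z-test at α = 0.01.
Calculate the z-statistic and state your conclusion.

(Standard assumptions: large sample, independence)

H₀: p = 0.71, H₁: p ≠ 0.71
Standard error: SE = √(p₀(1-p₀)/n) = √(0.71×0.29/558) = 0.019209
z-statistic: z = (p̂ - p₀)/SE = (0.611 - 0.71)/0.019209 = -5.1538
Critical value: z_0.005 = ±2.576
p-value < 0.0001
Decision: reject H₀ at α = 0.01

Answer: z = -5.1538, reject H₀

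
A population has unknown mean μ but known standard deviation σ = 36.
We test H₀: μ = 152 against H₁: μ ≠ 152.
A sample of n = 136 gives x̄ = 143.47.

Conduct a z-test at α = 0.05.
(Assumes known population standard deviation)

Answer: z = -2.7632, reject H₀

Derivation:
Standard error: SE = σ/√n = 36/√136 = 3.0870
z-statistic: z = (x̄ - μ₀)/SE = (143.47 - 152)/3.0870 = -2.7632
Critical value: ±1.960
p-value = 0.0057
Decision: reject H₀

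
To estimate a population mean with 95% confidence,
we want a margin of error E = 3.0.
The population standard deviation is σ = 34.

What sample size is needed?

Answer: n = 494

Derivation:
z_0.025 = 1.960
n = (z×σ/E)² = (1.960×34/3.0)²
n = 493.4322
Round up: n = 494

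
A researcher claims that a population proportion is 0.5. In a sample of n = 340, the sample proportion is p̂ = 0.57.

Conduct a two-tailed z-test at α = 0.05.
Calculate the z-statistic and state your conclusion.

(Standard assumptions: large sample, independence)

Answer: z = 2.5815, reject H₀

Derivation:
H₀: p = 0.5, H₁: p ≠ 0.5
Standard error: SE = √(p₀(1-p₀)/n) = √(0.5×0.5/340) = 0.027116
z-statistic: z = (p̂ - p₀)/SE = (0.57 - 0.5)/0.027116 = 2.5815
Critical value: z_0.025 = ±1.960
p-value = 0.0098
Decision: reject H₀ at α = 0.05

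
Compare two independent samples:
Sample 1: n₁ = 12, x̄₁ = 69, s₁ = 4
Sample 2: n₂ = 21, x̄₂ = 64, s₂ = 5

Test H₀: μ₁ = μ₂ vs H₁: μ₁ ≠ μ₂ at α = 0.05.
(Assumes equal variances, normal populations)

Answer: t = 2.9589, reject H₀

Derivation:
Pooled variance: s²_p = [11×4² + 20×5²]/(31) = 21.8065
s_p = 4.6697
SE = s_p×√(1/n₁ + 1/n₂) = 4.6697×√(1/12 + 1/21) = 1.6898
t = (x̄₁ - x̄₂)/SE = (69 - 64)/1.6898 = 2.9589
df = 31, t-critical = ±2.040
Decision: reject H₀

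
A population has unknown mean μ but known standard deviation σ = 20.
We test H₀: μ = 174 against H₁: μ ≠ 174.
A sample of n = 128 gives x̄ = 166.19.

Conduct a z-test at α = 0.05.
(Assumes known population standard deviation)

Answer: z = -4.4179, reject H₀

Derivation:
Standard error: SE = σ/√n = 20/√128 = 1.7678
z-statistic: z = (x̄ - μ₀)/SE = (166.19 - 174)/1.7678 = -4.4179
Critical value: ±1.960
p-value < 0.0001
Decision: reject H₀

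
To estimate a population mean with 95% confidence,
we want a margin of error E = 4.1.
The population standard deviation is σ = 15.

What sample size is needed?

z_0.025 = 1.960
n = (z×σ/E)² = (1.960×15/4.1)²
n = 51.4194
Round up: n = 52

Answer: n = 52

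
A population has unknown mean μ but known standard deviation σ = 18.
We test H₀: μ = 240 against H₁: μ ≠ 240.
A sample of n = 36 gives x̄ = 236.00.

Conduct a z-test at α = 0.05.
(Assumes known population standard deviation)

Answer: z = -1.3333, fail to reject H₀

Derivation:
Standard error: SE = σ/√n = 18/√36 = 3.0000
z-statistic: z = (x̄ - μ₀)/SE = (236.00 - 240)/3.0000 = -1.3333
Critical value: ±1.960
p-value = 0.1824
Decision: fail to reject H₀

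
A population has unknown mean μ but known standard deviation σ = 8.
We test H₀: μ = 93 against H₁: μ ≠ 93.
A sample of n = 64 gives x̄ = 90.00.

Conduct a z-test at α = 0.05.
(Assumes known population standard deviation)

Standard error: SE = σ/√n = 8/√64 = 1.0000
z-statistic: z = (x̄ - μ₀)/SE = (90.00 - 93)/1.0000 = -3.0000
Critical value: ±1.960
p-value = 0.0027
Decision: reject H₀

Answer: z = -3.0000, reject H₀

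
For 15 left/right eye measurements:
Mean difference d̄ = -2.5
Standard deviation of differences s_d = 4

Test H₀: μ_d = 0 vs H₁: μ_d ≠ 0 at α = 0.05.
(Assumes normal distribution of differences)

df = n - 1 = 14
SE = s_d/√n = 4/√15 = 1.0328
t = d̄/SE = -2.5/1.0328 = -2.4206
Critical value: t_{0.025,14} = ±2.145
p-value ≈ 0.0297
Decision: reject H₀

Answer: t = -2.4206, reject H₀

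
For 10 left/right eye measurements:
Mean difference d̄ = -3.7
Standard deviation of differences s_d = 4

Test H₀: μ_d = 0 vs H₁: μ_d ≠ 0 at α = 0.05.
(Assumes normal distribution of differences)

df = n - 1 = 9
SE = s_d/√n = 4/√10 = 1.2649
t = d̄/SE = -3.7/1.2649 = -2.9251
Critical value: t_{0.025,9} = ±2.262
p-value ≈ 0.0169
Decision: reject H₀

Answer: t = -2.9251, reject H₀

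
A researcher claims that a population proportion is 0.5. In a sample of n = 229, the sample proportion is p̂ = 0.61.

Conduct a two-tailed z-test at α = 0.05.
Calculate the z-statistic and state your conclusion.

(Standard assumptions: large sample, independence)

H₀: p = 0.5, H₁: p ≠ 0.5
Standard error: SE = √(p₀(1-p₀)/n) = √(0.5×0.5/229) = 0.033041
z-statistic: z = (p̂ - p₀)/SE = (0.61 - 0.5)/0.033041 = 3.3292
Critical value: z_0.025 = ±1.960
p-value = 0.0009
Decision: reject H₀ at α = 0.05

Answer: z = 3.3292, reject H₀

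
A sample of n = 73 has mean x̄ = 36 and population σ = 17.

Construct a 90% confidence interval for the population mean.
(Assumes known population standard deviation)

Confidence level: 90%, α = 0.1
z_0.05 = 1.645
SE = σ/√n = 17/√73 = 1.9897
Margin of error = 1.645 × 1.9897 = 3.2731
CI: x̄ ± margin = 36 ± 3.2731
CI: (32.7269, 39.2731)

Answer: (32.7269, 39.2731)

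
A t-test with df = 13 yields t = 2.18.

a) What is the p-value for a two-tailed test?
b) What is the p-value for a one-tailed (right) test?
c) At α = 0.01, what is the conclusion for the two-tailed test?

Answer: a) 0.0482, b) 0.0241, c) fail to reject H₀

Derivation:
Using t-distribution with df = 13:
a) Two-tailed: p = 2×P(T > 2.18) = 0.0482
b) One-tailed: p = P(T > 2.18) = 0.0241
c) 0.0482 ≥ 0.01, fail to reject H₀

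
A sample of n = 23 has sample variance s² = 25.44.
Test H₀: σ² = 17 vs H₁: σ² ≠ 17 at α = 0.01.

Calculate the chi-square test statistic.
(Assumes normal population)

Answer: χ² = 32.9224, fail to reject H₀

Derivation:
df = n - 1 = 22
χ² = (n-1)s²/σ₀² = 22×25.44/17 = 32.9224
Critical values: χ²_{0.995,22} = 8.643, χ²_{0.005,22} = 42.796
Rejection region: χ² < 8.643 or χ² > 42.796
Decision: fail to reject H₀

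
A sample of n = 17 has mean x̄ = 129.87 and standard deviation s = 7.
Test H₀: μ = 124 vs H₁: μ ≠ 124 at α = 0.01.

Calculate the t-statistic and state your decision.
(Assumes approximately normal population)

Answer: t = 3.4576, reject H₀

Derivation:
df = n - 1 = 16
SE = s/√n = 7/√17 = 1.6977
t = (x̄ - μ₀)/SE = (129.87 - 124)/1.6977 = 3.4576
Critical value: t_{0.005,16} = ±2.921
p-value ≈ 0.0032
Decision: reject H₀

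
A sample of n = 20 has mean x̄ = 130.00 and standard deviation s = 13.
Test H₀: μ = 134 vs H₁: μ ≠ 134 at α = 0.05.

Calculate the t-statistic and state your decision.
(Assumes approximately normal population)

df = n - 1 = 19
SE = s/√n = 13/√20 = 2.9069
t = (x̄ - μ₀)/SE = (130.00 - 134)/2.9069 = -1.3760
Critical value: t_{0.025,19} = ±2.093
p-value ≈ 0.1848
Decision: fail to reject H₀

Answer: t = -1.3760, fail to reject H₀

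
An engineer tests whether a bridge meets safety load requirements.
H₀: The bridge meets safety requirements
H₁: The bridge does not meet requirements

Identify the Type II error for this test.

A Type I error (probability α) occurs when we reject a true H₀.
A Type II error (probability β) occurs when we fail to reject a false H₀.

Answer: Declaring an unsafe bridge to be safe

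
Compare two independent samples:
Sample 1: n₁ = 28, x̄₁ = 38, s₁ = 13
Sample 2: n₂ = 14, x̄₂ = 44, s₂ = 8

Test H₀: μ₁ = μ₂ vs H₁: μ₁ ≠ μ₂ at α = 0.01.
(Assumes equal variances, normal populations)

Pooled variance: s²_p = [27×13² + 13×8²]/(40) = 134.8750
s_p = 11.6136
SE = s_p×√(1/n₁ + 1/n₂) = 11.6136×√(1/28 + 1/14) = 3.8014
t = (x̄₁ - x̄₂)/SE = (38 - 44)/3.8014 = -1.5784
df = 40, t-critical = ±2.704
Decision: fail to reject H₀

Answer: t = -1.5784, fail to reject H₀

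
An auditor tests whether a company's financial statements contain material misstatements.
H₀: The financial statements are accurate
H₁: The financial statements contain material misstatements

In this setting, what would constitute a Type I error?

A Type I error (probability α) occurs when we reject a true H₀.
A Type II error (probability β) occurs when we fail to reject a false H₀.

Answer: Concluding the statements are misstated when they are actually accurate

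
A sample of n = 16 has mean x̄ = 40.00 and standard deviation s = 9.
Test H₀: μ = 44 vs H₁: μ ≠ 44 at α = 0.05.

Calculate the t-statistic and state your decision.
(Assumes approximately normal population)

df = n - 1 = 15
SE = s/√n = 9/√16 = 2.2500
t = (x̄ - μ₀)/SE = (40.00 - 44)/2.2500 = -1.7778
Critical value: t_{0.025,15} = ±2.131
p-value ≈ 0.0957
Decision: fail to reject H₀

Answer: t = -1.7778, fail to reject H₀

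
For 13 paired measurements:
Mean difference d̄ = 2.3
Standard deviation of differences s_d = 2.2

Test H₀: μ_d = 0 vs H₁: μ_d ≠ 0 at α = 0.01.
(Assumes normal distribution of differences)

Answer: t = 3.7693, reject H₀

Derivation:
df = n - 1 = 12
SE = s_d/√n = 2.2/√13 = 0.6102
t = d̄/SE = 2.3/0.6102 = 3.7693
Critical value: t_{0.005,12} = ±3.055
p-value ≈ 0.0027
Decision: reject H₀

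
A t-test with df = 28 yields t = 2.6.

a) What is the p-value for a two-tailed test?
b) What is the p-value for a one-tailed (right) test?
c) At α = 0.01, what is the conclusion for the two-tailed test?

Using t-distribution with df = 28:
a) Two-tailed: p = 2×P(T > 2.6) = 0.0147
b) One-tailed: p = P(T > 2.6) = 0.0074
c) 0.0147 ≥ 0.01, fail to reject H₀

Answer: a) 0.0147, b) 0.0074, c) fail to reject H₀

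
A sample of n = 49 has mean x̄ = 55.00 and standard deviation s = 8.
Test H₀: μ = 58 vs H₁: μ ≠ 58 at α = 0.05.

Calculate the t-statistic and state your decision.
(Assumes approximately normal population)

df = n - 1 = 48
SE = s/√n = 8/√49 = 1.1429
t = (x̄ - μ₀)/SE = (55.00 - 58)/1.1429 = -2.6249
Critical value: t_{0.025,48} = ±2.011
p-value ≈ 0.0116
Decision: reject H₀

Answer: t = -2.6249, reject H₀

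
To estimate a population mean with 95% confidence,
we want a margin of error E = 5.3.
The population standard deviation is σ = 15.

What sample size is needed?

z_0.025 = 1.960
n = (z×σ/E)² = (1.960×15/5.3)²
n = 30.7711
Round up: n = 31

Answer: n = 31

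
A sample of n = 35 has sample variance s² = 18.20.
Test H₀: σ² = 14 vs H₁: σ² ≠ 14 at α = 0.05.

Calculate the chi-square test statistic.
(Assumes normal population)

df = n - 1 = 34
χ² = (n-1)s²/σ₀² = 34×18.20/14 = 44.2000
Critical values: χ²_{0.975,34} = 19.806, χ²_{0.025,34} = 51.966
Rejection region: χ² < 19.806 or χ² > 51.966
Decision: fail to reject H₀

Answer: χ² = 44.2000, fail to reject H₀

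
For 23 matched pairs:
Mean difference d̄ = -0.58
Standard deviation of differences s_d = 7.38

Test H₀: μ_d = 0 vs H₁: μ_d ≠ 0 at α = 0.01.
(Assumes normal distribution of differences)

df = n - 1 = 22
SE = s_d/√n = 7.38/√23 = 1.5388
t = d̄/SE = -0.58/1.5388 = -0.3769
Critical value: t_{0.005,22} = ±2.819
p-value ≈ 0.7099
Decision: fail to reject H₀

Answer: t = -0.3769, fail to reject H₀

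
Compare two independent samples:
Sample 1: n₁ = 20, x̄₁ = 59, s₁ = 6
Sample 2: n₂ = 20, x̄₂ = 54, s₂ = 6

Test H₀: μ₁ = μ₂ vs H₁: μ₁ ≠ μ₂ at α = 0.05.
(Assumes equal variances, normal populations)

Answer: t = 2.6352, reject H₀

Derivation:
Pooled variance: s²_p = [19×6² + 19×6²]/(38) = 36.0000
s_p = 6.0000
SE = s_p×√(1/n₁ + 1/n₂) = 6.0000×√(1/20 + 1/20) = 1.8974
t = (x̄₁ - x̄₂)/SE = (59 - 54)/1.8974 = 2.6352
df = 38, t-critical = ±2.024
Decision: reject H₀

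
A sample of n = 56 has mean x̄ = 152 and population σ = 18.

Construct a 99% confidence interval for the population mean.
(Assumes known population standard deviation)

Answer: (145.8037, 158.1963)

Derivation:
Confidence level: 99%, α = 0.01
z_0.005 = 2.576
SE = σ/√n = 18/√56 = 2.4054
Margin of error = 2.576 × 2.4054 = 6.1963
CI: x̄ ± margin = 152 ± 6.1963
CI: (145.8037, 158.1963)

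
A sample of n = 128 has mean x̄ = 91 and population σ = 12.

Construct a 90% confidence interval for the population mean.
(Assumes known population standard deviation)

Confidence level: 90%, α = 0.1
z_0.05 = 1.645
SE = σ/√n = 12/√128 = 1.0607
Margin of error = 1.645 × 1.0607 = 1.7449
CI: x̄ ± margin = 91 ± 1.7449
CI: (89.2551, 92.7449)

Answer: (89.2551, 92.7449)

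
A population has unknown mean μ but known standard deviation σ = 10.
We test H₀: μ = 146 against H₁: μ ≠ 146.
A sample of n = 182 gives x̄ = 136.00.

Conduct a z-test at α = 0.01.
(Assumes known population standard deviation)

Answer: z = -13.4916, reject H₀

Derivation:
Standard error: SE = σ/√n = 10/√182 = 0.7412
z-statistic: z = (x̄ - μ₀)/SE = (136.00 - 146)/0.7412 = -13.4916
Critical value: ±2.576
p-value < 0.0001
Decision: reject H₀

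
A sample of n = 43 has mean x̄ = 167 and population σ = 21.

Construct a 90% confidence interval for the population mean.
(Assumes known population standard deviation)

Answer: (161.7319, 172.2681)

Derivation:
Confidence level: 90%, α = 0.1
z_0.05 = 1.645
SE = σ/√n = 21/√43 = 3.2025
Margin of error = 1.645 × 3.2025 = 5.2681
CI: x̄ ± margin = 167 ± 5.2681
CI: (161.7319, 172.2681)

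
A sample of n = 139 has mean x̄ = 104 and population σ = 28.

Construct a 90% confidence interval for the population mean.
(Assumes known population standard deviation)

Confidence level: 90%, α = 0.1
z_0.05 = 1.645
SE = σ/√n = 28/√139 = 2.3749
Margin of error = 1.645 × 2.3749 = 3.9067
CI: x̄ ± margin = 104 ± 3.9067
CI: (100.0933, 107.9067)

Answer: (100.0933, 107.9067)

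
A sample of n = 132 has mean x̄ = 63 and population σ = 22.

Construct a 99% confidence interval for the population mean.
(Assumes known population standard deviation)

Confidence level: 99%, α = 0.01
z_0.005 = 2.576
SE = σ/√n = 22/√132 = 1.9149
Margin of error = 2.576 × 1.9149 = 4.9328
CI: x̄ ± margin = 63 ± 4.9328
CI: (58.0672, 67.9328)

Answer: (58.0672, 67.9328)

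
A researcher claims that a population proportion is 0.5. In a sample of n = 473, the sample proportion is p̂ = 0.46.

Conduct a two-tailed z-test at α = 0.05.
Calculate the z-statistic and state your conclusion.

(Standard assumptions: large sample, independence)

H₀: p = 0.5, H₁: p ≠ 0.5
Standard error: SE = √(p₀(1-p₀)/n) = √(0.5×0.5/473) = 0.022990
z-statistic: z = (p̂ - p₀)/SE = (0.46 - 0.5)/0.022990 = -1.7399
Critical value: z_0.025 = ±1.960
p-value = 0.0819
Decision: fail to reject H₀ at α = 0.05

Answer: z = -1.7399, fail to reject H₀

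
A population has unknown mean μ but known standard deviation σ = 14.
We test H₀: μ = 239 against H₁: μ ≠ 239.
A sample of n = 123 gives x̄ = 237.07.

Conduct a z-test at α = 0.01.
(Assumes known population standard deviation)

Standard error: SE = σ/√n = 14/√123 = 1.2623
z-statistic: z = (x̄ - μ₀)/SE = (237.07 - 239)/1.2623 = -1.5290
Critical value: ±2.576
p-value = 0.1263
Decision: fail to reject H₀

Answer: z = -1.5290, fail to reject H₀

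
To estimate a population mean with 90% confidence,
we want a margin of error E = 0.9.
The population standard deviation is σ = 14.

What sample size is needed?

z_0.05 = 1.645
n = (z×σ/E)² = (1.645×14/0.9)²
n = 654.7912
Round up: n = 655

Answer: n = 655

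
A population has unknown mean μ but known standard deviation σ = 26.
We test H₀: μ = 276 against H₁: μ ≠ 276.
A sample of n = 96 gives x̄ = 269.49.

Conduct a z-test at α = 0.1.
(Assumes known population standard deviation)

Standard error: SE = σ/√n = 26/√96 = 2.6536
z-statistic: z = (x̄ - μ₀)/SE = (269.49 - 276)/2.6536 = -2.4533
Critical value: ±1.645
p-value = 0.0142
Decision: reject H₀

Answer: z = -2.4533, reject H₀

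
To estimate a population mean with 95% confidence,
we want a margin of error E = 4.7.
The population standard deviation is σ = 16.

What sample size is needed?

z_0.025 = 1.960
n = (z×σ/E)² = (1.960×16/4.7)²
n = 44.5201
Round up: n = 45

Answer: n = 45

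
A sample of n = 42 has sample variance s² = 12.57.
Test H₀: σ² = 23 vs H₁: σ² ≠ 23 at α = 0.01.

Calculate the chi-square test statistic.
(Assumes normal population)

Answer: χ² = 22.4074, fail to reject H₀

Derivation:
df = n - 1 = 41
χ² = (n-1)s²/σ₀² = 41×12.57/23 = 22.4074
Critical values: χ²_{0.995,41} = 21.421, χ²_{0.005,41} = 68.053
Rejection region: χ² < 21.421 or χ² > 68.053
Decision: fail to reject H₀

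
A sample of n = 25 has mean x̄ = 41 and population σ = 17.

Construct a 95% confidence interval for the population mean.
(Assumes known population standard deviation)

Confidence level: 95%, α = 0.05
z_0.025 = 1.960
SE = σ/√n = 17/√25 = 3.4000
Margin of error = 1.960 × 3.4000 = 6.6640
CI: x̄ ± margin = 41 ± 6.6640
CI: (34.3360, 47.6640)

Answer: (34.3360, 47.6640)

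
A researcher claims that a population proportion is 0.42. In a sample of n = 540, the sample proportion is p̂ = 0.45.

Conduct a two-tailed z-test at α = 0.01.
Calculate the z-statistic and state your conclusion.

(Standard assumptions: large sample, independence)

Answer: z = 1.4125, fail to reject H₀

Derivation:
H₀: p = 0.42, H₁: p ≠ 0.42
Standard error: SE = √(p₀(1-p₀)/n) = √(0.42×0.58/540) = 0.021239
z-statistic: z = (p̂ - p₀)/SE = (0.45 - 0.42)/0.021239 = 1.4125
Critical value: z_0.005 = ±2.576
p-value = 0.1578
Decision: fail to reject H₀ at α = 0.01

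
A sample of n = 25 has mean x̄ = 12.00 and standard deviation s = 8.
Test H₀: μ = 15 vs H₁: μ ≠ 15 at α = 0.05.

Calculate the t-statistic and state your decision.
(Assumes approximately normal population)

df = n - 1 = 24
SE = s/√n = 8/√25 = 1.6000
t = (x̄ - μ₀)/SE = (12.00 - 15)/1.6000 = -1.8750
Critical value: t_{0.025,24} = ±2.064
p-value ≈ 0.0730
Decision: fail to reject H₀

Answer: t = -1.8750, fail to reject H₀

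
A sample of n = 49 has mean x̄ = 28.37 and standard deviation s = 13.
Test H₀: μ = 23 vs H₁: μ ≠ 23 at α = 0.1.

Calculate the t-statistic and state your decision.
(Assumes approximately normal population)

Answer: t = 2.8916, reject H₀

Derivation:
df = n - 1 = 48
SE = s/√n = 13/√49 = 1.8571
t = (x̄ - μ₀)/SE = (28.37 - 23)/1.8571 = 2.8916
Critical value: t_{0.05,48} = ±1.677
p-value ≈ 0.0057
Decision: reject H₀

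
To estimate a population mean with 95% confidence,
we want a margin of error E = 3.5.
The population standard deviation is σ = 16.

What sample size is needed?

z_0.025 = 1.960
n = (z×σ/E)² = (1.960×16/3.5)²
n = 80.2816
Round up: n = 81

Answer: n = 81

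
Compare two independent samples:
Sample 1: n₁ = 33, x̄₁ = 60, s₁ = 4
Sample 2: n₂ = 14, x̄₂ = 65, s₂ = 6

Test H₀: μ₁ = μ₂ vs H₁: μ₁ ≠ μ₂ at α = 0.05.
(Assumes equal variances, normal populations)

Answer: t = -3.3591, reject H₀

Derivation:
Pooled variance: s²_p = [32×4² + 13×6²]/(45) = 21.7778
s_p = 4.6667
SE = s_p×√(1/n₁ + 1/n₂) = 4.6667×√(1/33 + 1/14) = 1.4885
t = (x̄₁ - x̄₂)/SE = (60 - 65)/1.4885 = -3.3591
df = 45, t-critical = ±2.014
Decision: reject H₀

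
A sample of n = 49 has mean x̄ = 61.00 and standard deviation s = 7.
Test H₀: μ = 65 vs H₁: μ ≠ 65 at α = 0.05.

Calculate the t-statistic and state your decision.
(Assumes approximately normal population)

df = n - 1 = 48
SE = s/√n = 7/√49 = 1.0000
t = (x̄ - μ₀)/SE = (61.00 - 65)/1.0000 = -4.0000
Critical value: t_{0.025,48} = ±2.011
p-value ≈ 0.0002
Decision: reject H₀

Answer: t = -4.0000, reject H₀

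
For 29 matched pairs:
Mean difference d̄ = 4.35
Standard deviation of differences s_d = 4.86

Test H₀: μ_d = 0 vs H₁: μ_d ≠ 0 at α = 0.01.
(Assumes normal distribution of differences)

df = n - 1 = 28
SE = s_d/√n = 4.86/√29 = 0.9025
t = d̄/SE = 4.35/0.9025 = 4.8199
Critical value: t_{0.005,28} = ±2.763
p-value < 0.0001
Decision: reject H₀

Answer: t = 4.8199, reject H₀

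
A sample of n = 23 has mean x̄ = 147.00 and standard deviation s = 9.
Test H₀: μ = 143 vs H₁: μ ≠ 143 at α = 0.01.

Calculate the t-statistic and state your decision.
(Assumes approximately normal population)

Answer: t = 2.1315, fail to reject H₀

Derivation:
df = n - 1 = 22
SE = s/√n = 9/√23 = 1.8766
t = (x̄ - μ₀)/SE = (147.00 - 143)/1.8766 = 2.1315
Critical value: t_{0.005,22} = ±2.819
p-value ≈ 0.0445
Decision: fail to reject H₀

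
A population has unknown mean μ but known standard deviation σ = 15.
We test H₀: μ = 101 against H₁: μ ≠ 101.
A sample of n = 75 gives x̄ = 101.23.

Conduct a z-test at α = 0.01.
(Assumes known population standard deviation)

Answer: z = 0.1328, fail to reject H₀

Derivation:
Standard error: SE = σ/√n = 15/√75 = 1.7321
z-statistic: z = (x̄ - μ₀)/SE = (101.23 - 101)/1.7321 = 0.1328
Critical value: ±2.576
p-value = 0.8944
Decision: fail to reject H₀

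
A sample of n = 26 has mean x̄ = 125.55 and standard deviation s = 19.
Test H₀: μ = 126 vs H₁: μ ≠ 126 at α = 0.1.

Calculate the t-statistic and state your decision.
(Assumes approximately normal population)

Answer: t = -0.1208, fail to reject H₀

Derivation:
df = n - 1 = 25
SE = s/√n = 19/√26 = 3.7262
t = (x̄ - μ₀)/SE = (125.55 - 126)/3.7262 = -0.1208
Critical value: t_{0.05,25} = ±1.708
p-value ≈ 0.9048
Decision: fail to reject H₀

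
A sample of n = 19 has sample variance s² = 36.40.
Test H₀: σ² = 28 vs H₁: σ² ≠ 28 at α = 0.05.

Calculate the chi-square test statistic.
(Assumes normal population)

Answer: χ² = 23.4000, fail to reject H₀

Derivation:
df = n - 1 = 18
χ² = (n-1)s²/σ₀² = 18×36.40/28 = 23.4000
Critical values: χ²_{0.975,18} = 8.231, χ²_{0.025,18} = 31.526
Rejection region: χ² < 8.231 or χ² > 31.526
Decision: fail to reject H₀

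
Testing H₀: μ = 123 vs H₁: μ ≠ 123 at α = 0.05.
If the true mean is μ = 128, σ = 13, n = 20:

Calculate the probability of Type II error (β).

Answer: β ≈ 0.5947

Derivation:
SE = σ/√n = 13/√20 = 2.9069
Critical values: μ₀ ± z_0.025×SE = 123 ± 1.960×2.9069
Acceptance region: (117.3025, 128.6975)
Under H₁ (μ = 128): z_high = (128.6975 - 128)/2.9069 = 0.2399, z_low = (117.3025 - 128)/2.9069 = -3.6800
β = P(not reject | H₁) = Φ(0.2399) - Φ(-3.6800) ≈ 0.5947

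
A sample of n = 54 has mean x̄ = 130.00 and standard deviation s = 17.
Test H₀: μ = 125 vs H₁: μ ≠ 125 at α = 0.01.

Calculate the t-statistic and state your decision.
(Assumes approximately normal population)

Answer: t = 2.1613, fail to reject H₀

Derivation:
df = n - 1 = 53
SE = s/√n = 17/√54 = 2.3134
t = (x̄ - μ₀)/SE = (130.00 - 125)/2.3134 = 2.1613
Critical value: t_{0.005,53} = ±2.672
p-value ≈ 0.0352
Decision: fail to reject H₀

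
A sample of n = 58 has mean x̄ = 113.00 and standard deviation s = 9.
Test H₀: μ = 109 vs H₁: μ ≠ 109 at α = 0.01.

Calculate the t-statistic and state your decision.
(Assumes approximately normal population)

df = n - 1 = 57
SE = s/√n = 9/√58 = 1.1818
t = (x̄ - μ₀)/SE = (113.00 - 109)/1.1818 = 3.3847
Critical value: t_{0.005,57} = ±2.665
p-value ≈ 0.0013
Decision: reject H₀

Answer: t = 3.3847, reject H₀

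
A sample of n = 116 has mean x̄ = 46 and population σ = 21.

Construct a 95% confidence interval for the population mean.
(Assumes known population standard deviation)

Confidence level: 95%, α = 0.05
z_0.025 = 1.960
SE = σ/√n = 21/√116 = 1.9498
Margin of error = 1.960 × 1.9498 = 3.8216
CI: x̄ ± margin = 46 ± 3.8216
CI: (42.1784, 49.8216)

Answer: (42.1784, 49.8216)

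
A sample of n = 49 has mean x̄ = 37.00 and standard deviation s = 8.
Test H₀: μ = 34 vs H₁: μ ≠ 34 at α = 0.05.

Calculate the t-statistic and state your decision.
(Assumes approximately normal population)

Answer: t = 2.6249, reject H₀

Derivation:
df = n - 1 = 48
SE = s/√n = 8/√49 = 1.1429
t = (x̄ - μ₀)/SE = (37.00 - 34)/1.1429 = 2.6249
Critical value: t_{0.025,48} = ±2.011
p-value ≈ 0.0116
Decision: reject H₀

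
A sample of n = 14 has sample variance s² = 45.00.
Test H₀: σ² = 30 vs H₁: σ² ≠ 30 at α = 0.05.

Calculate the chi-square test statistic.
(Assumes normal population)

df = n - 1 = 13
χ² = (n-1)s²/σ₀² = 13×45.00/30 = 19.5000
Critical values: χ²_{0.975,13} = 5.009, χ²_{0.025,13} = 24.736
Rejection region: χ² < 5.009 or χ² > 24.736
Decision: fail to reject H₀

Answer: χ² = 19.5000, fail to reject H₀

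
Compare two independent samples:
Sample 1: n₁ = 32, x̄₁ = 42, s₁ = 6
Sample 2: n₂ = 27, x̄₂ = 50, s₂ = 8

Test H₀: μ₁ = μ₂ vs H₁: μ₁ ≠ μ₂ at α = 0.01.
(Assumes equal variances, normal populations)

Answer: t = -4.3836, reject H₀

Derivation:
Pooled variance: s²_p = [31×6² + 26×8²]/(57) = 48.7719
s_p = 6.9837
SE = s_p×√(1/n₁ + 1/n₂) = 6.9837×√(1/32 + 1/27) = 1.8250
t = (x̄₁ - x̄₂)/SE = (42 - 50)/1.8250 = -4.3836
df = 57, t-critical = ±2.665
Decision: reject H₀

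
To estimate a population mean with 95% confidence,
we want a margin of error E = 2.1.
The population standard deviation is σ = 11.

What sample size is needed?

z_0.025 = 1.960
n = (z×σ/E)² = (1.960×11/2.1)²
n = 105.4044
Round up: n = 106

Answer: n = 106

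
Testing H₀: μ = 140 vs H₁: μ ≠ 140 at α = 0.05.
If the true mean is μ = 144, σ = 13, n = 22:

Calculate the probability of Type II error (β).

Answer: β ≈ 0.6970

Derivation:
SE = σ/√n = 13/√22 = 2.7716
Critical values: μ₀ ± z_0.025×SE = 140 ± 1.960×2.7716
Acceptance region: (134.5677, 145.4323)
Under H₁ (μ = 144): z_high = (145.4323 - 144)/2.7716 = 0.5168, z_low = (134.5677 - 144)/2.7716 = -3.4032
β = P(not reject | H₁) = Φ(0.5168) - Φ(-3.4032) ≈ 0.6970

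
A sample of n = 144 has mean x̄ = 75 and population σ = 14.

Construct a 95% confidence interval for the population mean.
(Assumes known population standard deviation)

Answer: (72.7133, 77.2867)

Derivation:
Confidence level: 95%, α = 0.05
z_0.025 = 1.960
SE = σ/√n = 14/√144 = 1.1667
Margin of error = 1.960 × 1.1667 = 2.2867
CI: x̄ ± margin = 75 ± 2.2867
CI: (72.7133, 77.2867)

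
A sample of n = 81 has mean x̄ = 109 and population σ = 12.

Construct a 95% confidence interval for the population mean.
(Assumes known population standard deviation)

Answer: (106.3867, 111.6133)

Derivation:
Confidence level: 95%, α = 0.05
z_0.025 = 1.960
SE = σ/√n = 12/√81 = 1.3333
Margin of error = 1.960 × 1.3333 = 2.6133
CI: x̄ ± margin = 109 ± 2.6133
CI: (106.3867, 111.6133)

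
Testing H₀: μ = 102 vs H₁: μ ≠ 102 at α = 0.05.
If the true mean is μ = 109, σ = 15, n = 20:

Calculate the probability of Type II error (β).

SE = σ/√n = 15/√20 = 3.3541
Critical values: μ₀ ± z_0.025×SE = 102 ± 1.960×3.3541
Acceptance region: (95.4260, 108.5740)
Under H₁ (μ = 109): z_high = (108.5740 - 109)/3.3541 = -0.1270, z_low = (95.4260 - 109)/3.3541 = -4.0470
β = P(not reject | H₁) = Φ(-0.1270) - Φ(-4.0470) ≈ 0.4494

Answer: β ≈ 0.4494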